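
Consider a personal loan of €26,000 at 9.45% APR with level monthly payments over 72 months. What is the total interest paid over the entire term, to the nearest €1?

€8,163

Monthly rate = 9.45%/12 = 0.0078750; payment = 26,000 × 0.0078750 / (1 − (1+0.0078750)^−72) = €474.49.
Total paid = 72 × €474.49 = €34,163.28; interest = €34,163.28 − €26,000 = €8,163.28.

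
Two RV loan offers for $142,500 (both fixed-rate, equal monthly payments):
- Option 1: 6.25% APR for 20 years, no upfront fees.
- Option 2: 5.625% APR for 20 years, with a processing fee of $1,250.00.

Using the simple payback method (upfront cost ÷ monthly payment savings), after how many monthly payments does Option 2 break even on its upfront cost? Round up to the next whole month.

25 months

Option 1: monthly rate = 6.25%/12 = 0.0052083; payment = 142,500 × 0.0052083 / (1 − (1+0.0052083)^−240) = $1,041.57.
Option 2: at 5.625% the monthly rate is 0.0046875, so the payment is 142,500 × 0.0046875 / (1 − 1.0046875^−240) = $990.33.
Monthly savings = $1,041.57 − $990.33 = $51.24.
Break-even = $1,250.00 / $51.24 = 24.40 → 25 months.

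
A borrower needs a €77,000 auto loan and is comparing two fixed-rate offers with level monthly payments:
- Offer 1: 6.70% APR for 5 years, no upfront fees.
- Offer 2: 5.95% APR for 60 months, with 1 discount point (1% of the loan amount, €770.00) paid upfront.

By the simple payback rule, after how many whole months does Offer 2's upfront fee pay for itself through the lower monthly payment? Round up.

29 months

Offer 1: monthly rate = 6.7%/12 = 0.0055833; payment = 77,000 × 0.0055833 / (1 − (1+0.0055833)^−60) = €1,513.82.
Offer 2: monthly rate = 5.95%/12 = 0.0049583; payment = 77,000 × 0.0049583 / (1 − (1+0.0049583)^−60) = €1,486.84.
Monthly savings = €1,513.82 − €1,486.84 = €26.98.
Break-even = €770.00 / €26.98 = 28.54 → 29 months.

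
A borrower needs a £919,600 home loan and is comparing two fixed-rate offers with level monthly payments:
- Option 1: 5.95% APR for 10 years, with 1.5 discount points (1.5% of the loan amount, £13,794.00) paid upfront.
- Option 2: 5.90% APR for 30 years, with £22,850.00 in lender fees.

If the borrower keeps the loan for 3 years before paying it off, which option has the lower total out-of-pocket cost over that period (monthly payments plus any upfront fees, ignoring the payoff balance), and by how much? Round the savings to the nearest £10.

Option 1: monthly rate = 5.95%/12 = 0.0049583; payment = 919,600 × 0.0049583 / (1 − (1+0.0049583)^−120) = £10,186.37.
Option 2: at 5.90% the monthly rate is 0.0049167, so the payment is 919,600 × 0.0049167 / (1 − 1.0049167^−360) = £5,454.48.
Over 36 months: Option 1 costs 36 × £10,186.37 + £13,794.00 = £380,503.32; Option 2 costs 36 × £5,454.48 + £22,850.00 = £219,211.28.
Option 2 is cheaper by £380,503.32 − £219,211.28 = £161,292.04.

Option 2 by £161,290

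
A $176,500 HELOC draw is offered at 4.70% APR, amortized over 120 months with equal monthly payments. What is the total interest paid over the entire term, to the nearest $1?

Monthly rate = 4.7%/12 = 0.0039167; payment = 176,500 × 0.0039167 / (1 − (1+0.0039167)^−120) = $1,846.28.
Total paid = 120 × $1,846.28 = $221,553.60; interest = $221,553.60 − $176,500 = $45,053.60.

$45,054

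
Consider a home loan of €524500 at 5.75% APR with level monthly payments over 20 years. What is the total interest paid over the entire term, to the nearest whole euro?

€359,283

Monthly rate = 5.75%/12 = 0.0047917; payment = 524,500 × 0.0047917 / (1 − (1+0.0047917)^−240) = €3,682.43.
Total paid = 240 × €3,682.43 = €883,783.20; interest = €883,783.20 − €524,500 = €359,283.20.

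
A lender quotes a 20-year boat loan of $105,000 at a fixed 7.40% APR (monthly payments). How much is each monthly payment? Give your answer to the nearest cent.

At 7.40% the monthly rate is 0.0061667, so the payment is 105,000 × 0.0061667 / (1 − 1.0061667^−240) = $839.46.

$839.46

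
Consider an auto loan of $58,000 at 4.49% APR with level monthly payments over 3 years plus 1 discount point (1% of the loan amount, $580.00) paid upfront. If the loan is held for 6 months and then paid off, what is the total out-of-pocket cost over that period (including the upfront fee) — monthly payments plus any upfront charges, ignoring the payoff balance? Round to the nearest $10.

$10,930

At 4.49% the monthly rate is 0.0037417, so the payment is 58,000 × 0.0037417 / (1 − 1.0037417^−36) = $1,725.06.
Total outlay = 6 × $1,725.06 + $580.00 = $10,930.36.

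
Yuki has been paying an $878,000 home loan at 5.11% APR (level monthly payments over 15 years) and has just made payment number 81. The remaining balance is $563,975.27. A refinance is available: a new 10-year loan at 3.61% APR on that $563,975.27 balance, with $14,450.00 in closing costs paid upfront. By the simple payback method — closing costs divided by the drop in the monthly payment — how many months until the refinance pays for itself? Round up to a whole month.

Current payment = 878,000 × 5.11%/12 / (1 − (1+0.0042583)^−180) = $6,993.58.
Refinanced payment = 563,975.27 × 0.0030083 / (1 − (1+0.0030083)^−120) = $5,606.03.
Monthly savings = $6,993.58 − $5,606.03 = $1,387.55.
Break-even = $14,450.00 / $1,387.55 = 10.41 → 11 months.

11 months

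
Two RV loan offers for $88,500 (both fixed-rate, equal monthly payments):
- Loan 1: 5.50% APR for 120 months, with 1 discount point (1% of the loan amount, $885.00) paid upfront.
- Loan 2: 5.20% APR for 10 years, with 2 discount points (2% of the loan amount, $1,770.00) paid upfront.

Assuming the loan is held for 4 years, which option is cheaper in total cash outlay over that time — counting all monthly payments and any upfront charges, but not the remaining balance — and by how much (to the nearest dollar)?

Loan 1 by $256

Loan 1: at 5.50% the monthly rate is 0.0045833, so the payment is 88,500 × 0.0045833 / (1 − 1.0045833^−120) = $960.46.
Loan 2: at 5.20% the monthly rate is 0.0043333, so the payment is 88,500 × 0.0043333 / (1 − 1.0043333^−120) = $947.36.
Over 48 months: Loan 1 costs 48 × $960.46 + $885.00 = $46,987.08; Loan 2 costs 48 × $947.36 + $1,770.00 = $47,243.28.
Loan 1 is cheaper by $47,243.28 − $46,987.08 = $256.20.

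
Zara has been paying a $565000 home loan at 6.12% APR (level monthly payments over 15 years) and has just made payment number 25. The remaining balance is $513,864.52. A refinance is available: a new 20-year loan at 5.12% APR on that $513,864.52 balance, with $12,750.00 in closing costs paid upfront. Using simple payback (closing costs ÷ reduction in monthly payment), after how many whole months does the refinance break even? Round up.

10 months

Current payment = 565,000 × 6.12%/12 / (1 − (1+0.0051000)^−180) = $4,804.50.
Refinanced payment = 513,864.52 × 0.0042667 / (1 − (1+0.0042667)^−240) = $3,425.44.
Monthly savings = $4,804.50 − $3,425.44 = $1,379.06.
Break-even = $12,750.00 / $1,379.06 = 9.25 → 10 months.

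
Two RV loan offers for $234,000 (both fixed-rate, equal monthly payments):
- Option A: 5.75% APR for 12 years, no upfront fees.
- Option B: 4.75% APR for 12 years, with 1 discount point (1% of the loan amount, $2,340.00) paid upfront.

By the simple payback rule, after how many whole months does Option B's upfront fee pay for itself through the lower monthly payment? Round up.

20 months

Option A: monthly rate = 5.75%/12 = 0.0047917; payment = 234,000 × 0.0047917 / (1 − (1+0.0047917)^−144) = $2,253.33.
Option B: monthly rate = 4.75%/12 = 0.0039583; payment = 234,000 × 0.0039583 / (1 − (1+0.0039583)^−144) = $2,135.01.
Monthly savings = $2,253.33 − $2,135.01 = $118.32.
Break-even = $2,340.00 / $118.32 = 19.78 → 20 months.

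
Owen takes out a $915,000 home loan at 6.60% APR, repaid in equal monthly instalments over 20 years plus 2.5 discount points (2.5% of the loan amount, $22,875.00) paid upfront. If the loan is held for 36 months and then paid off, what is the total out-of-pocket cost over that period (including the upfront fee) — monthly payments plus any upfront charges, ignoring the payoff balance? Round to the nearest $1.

$270,410

At 6.60% the monthly rate is 0.0055000, so the payment is 915,000 × 0.0055000 / (1 − 1.0055000^−240) = $6,875.97.
Total outlay = 36 × $6,875.97 + $22,875.00 = $270,409.92.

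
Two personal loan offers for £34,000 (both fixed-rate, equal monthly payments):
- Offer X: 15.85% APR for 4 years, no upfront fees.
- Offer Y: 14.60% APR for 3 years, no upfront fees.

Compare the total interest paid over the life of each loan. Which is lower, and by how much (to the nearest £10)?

Offer Y by £3,940

Offer X: at 15.85% the monthly rate is 0.0132083, so the payment is 34,000 × 0.0132083 / (1 − 1.0132083^−48) = £960.96.
Total interest on Offer X = 48 × £960.96 − £34,000 = £12,126.08.
Offer Y: monthly rate = 14.6%/12 = 0.0121667; payment = 34,000 × 0.0121667 / (1 − (1+0.0121667)^−36) = £1,171.97.
Total interest on Offer Y = 36 × £1,171.97 − £34,000 = £8,190.92.
Offer Y is lower by £3,935.16.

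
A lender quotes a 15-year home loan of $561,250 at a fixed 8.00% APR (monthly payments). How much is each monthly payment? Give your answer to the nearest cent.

$5,363.60

At 8.00% the monthly rate is 0.0066667, so the payment is 561,250 × 0.0066667 / (1 − 1.0066667^−180) = $5,363.60.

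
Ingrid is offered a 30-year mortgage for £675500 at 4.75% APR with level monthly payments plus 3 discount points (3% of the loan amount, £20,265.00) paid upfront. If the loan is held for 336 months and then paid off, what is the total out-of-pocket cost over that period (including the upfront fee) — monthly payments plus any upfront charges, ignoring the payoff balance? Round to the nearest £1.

£1,204,238

Monthly rate = 4.75%/12 = 0.0039583; payment = 675,500 × 0.0039583 / (1 − (1+0.0039583)^−360) = £3,523.73.
Total outlay = 336 × £3,523.73 + £20,265.00 = £1,204,238.28.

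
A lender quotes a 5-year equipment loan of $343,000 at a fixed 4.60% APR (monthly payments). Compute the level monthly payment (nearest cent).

$6,410.16

Monthly rate = 4.6%/12 = 0.0038333; payment = 343,000 × 0.0038333 / (1 − (1+0.0038333)^−60) = $6,410.16.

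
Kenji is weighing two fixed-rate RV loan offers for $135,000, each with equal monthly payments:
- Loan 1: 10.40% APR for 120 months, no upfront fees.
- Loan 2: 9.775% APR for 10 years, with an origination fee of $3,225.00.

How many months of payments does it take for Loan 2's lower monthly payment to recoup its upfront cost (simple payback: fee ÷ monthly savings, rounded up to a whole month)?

Loan 1: monthly rate = 10.4%/12 = 0.0086667; payment = 135,000 × 0.0086667 / (1 − (1+0.0086667)^−120) = $1,814.07.
Loan 2: at 9.775% the monthly rate is 0.0081458, so the payment is 135,000 × 0.0081458 / (1 − 1.0081458^−120) = $1,767.26.
Monthly savings = $1,814.07 − $1,767.26 = $46.81.
Break-even = $3,225.00 / $46.81 = 68.90 → 69 months.

69 months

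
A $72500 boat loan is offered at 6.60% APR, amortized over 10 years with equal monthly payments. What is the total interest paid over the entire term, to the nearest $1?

At 6.60% the monthly rate is 0.0055000, so the payment is 72,500 × 0.0055000 / (1 − 1.0055000^−120) = $826.92.
Total paid = 120 × $826.92 = $99,230.40; interest = $99,230.40 − $72,500 = $26,730.40.

$26,730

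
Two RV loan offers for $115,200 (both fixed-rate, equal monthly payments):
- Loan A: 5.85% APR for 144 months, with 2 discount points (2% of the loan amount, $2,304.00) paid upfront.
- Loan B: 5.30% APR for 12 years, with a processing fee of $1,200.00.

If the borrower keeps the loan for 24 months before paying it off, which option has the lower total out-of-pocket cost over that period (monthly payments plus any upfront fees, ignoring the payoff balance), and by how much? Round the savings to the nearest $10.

Loan B by $1,880

Loan A: at 5.85% the monthly rate is 0.0048750, so the payment is 115,200 × 0.0048750 / (1 − 1.0048750^−144) = $1,115.26.
Loan B: at 5.30% the monthly rate is 0.0044167, so the payment is 115,200 × 0.0044167 / (1 − 1.0044167^−144) = $1,082.89.
Over 24 months: Loan A costs 24 × $1,115.26 + $2,304.00 = $29,070.24; Loan B costs 24 × $1,082.89 + $1,200.00 = $27,189.36.
Loan B is cheaper by $29,070.24 − $27,189.36 = $1,880.88.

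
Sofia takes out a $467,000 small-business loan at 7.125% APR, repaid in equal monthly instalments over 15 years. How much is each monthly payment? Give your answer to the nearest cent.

$4,230.23

Monthly rate = 7.125%/12 = 0.0059375; payment = 467,000 × 0.0059375 / (1 − (1+0.0059375)^−180) = $4,230.23.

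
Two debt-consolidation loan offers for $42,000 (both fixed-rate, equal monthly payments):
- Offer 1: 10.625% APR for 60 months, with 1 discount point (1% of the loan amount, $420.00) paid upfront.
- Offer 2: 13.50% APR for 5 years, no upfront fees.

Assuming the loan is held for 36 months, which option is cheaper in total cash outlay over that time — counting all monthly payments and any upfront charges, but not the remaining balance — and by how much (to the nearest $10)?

Offer 1 by $1,780

Offer 1: at 10.625% the monthly rate is 0.0088542, so the payment is 42,000 × 0.0088542 / (1 − 1.0088542^−60) = $905.35.
Offer 2: at 13.50% the monthly rate is 0.0112500, so the payment is 42,000 × 0.0112500 / (1 − 1.0112500^−60) = $966.41.
Over 36 months: Offer 1 costs 36 × $905.35 + $420.00 = $33,012.60; Offer 2 costs 36 × $966.41 = $34,790.76.
Offer 1 is cheaper by $34,790.76 − $33,012.60 = $1,778.16.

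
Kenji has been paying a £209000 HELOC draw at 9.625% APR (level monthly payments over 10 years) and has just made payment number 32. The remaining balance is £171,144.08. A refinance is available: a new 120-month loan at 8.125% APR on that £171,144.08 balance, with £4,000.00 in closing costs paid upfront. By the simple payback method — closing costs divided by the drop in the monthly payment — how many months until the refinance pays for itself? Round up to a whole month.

7 months

Current payment = 209,000 × 9.625%/12 / (1 − (1+0.0080208)^−120) = £2,718.73.
Refinanced payment = 171,144.08 × 0.0067708 / (1 − (1+0.0067708)^−120) = £2,087.77.
Monthly savings = £2,718.73 − £2,087.77 = £630.96.
Break-even = £4,000.00 / £630.96 = 6.34 → 7 months.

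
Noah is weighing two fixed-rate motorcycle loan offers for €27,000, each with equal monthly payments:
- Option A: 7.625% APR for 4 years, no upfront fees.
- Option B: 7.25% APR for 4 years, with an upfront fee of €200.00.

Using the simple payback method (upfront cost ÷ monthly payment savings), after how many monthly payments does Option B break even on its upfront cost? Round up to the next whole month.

Option A: at 7.625% the monthly rate is 0.0063542, so the payment is 27,000 × 0.0063542 / (1 − 1.0063542^−48) = €654.41.
Option B: monthly rate = 7.25%/12 = 0.0060417; payment = 27,000 × 0.0060417 / (1 − (1+0.0060417)^−48) = €649.68.
Monthly savings = €654.41 − €649.68 = €4.73.
Break-even = €200.00 / €4.73 = 42.28 → 43 months.

43 months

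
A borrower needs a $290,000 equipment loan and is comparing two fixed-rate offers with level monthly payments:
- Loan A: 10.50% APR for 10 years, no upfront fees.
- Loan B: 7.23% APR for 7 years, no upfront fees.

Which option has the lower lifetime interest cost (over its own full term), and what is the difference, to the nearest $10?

Loan B by $99,170

Loan A: at 10.50% the monthly rate is 0.0087500, so the payment is 290,000 × 0.0087500 / (1 − 1.0087500^−120) = $3,913.11.
Total interest on Loan A = 120 × $3,913.11 − $290,000 = $179,573.20.
Loan B: at 7.23% the monthly rate is 0.0060250, so the payment is 290,000 × 0.0060250 / (1 − 1.0060250^−84) = $4,409.56.
Total interest on Loan B = 84 × $4,409.56 − $290,000 = $80,403.04.
Loan B is lower by $99,170.16.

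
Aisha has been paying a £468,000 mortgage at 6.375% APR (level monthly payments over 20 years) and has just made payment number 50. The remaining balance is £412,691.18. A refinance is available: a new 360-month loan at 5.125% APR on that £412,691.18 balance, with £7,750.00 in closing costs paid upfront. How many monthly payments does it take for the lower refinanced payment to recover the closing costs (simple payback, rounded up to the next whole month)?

7 months

Current payment = 468,000 × 6.375%/12 / (1 − (1+0.0053125)^−240) = £3,454.93.
Refinanced payment = 412,691.18 × 0.0042708 / (1 − (1+0.0042708)^−360) = £2,247.05.
Monthly savings = £3,454.93 − £2,247.05 = £1,207.88.
Break-even = £7,750.00 / £1,207.88 = 6.42 → 7 months.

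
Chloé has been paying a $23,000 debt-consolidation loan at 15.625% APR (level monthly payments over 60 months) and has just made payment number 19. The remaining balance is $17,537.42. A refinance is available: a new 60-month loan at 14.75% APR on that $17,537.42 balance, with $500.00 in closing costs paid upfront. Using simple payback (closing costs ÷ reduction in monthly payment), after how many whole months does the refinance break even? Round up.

4 months

Current payment = 23,000 × 15.625%/12 / (1 − (1+0.0130208)^−60) = $554.74.
Refinanced payment = 17,537.42 × 0.0122917 / (1 − (1+0.0122917)^−60) = $414.92.
Monthly savings = $554.74 − $414.92 = $139.82.
Break-even = $500.00 / $139.82 = 3.58 → 4 months.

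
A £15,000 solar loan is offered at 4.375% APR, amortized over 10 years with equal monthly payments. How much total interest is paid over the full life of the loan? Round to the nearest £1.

Monthly rate = 4.375%/12 = 0.0036458; payment = 15,000 × 0.0036458 / (1 − (1+0.0036458)^−120) = £154.56.
Total paid = 120 × £154.56 = £18,547.20; interest = £18,547.20 − £15,000 = £3,547.20.

£3,547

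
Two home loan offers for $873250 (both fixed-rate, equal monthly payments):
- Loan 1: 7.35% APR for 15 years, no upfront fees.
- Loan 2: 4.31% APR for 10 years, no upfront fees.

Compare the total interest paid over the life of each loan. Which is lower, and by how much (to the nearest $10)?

Loan 2 by $367,300

Loan 1: monthly rate = 7.35%/12 = 0.0061250; payment = 873,250 × 0.0061250 / (1 − (1+0.0061250)^−180) = $8,020.88.
Total interest on Loan 1 = 180 × $8,020.88 − $873,250 = $570,508.40.
Loan 2: at 4.31% the monthly rate is 0.0035917, so the payment is 873,250 × 0.0035917 / (1 − 1.0035917^−120) = $8,970.46.
Total interest on Loan 2 = 120 × $8,970.46 − $873,250 = $203,205.20.
Loan 2 is lower by $367,303.20.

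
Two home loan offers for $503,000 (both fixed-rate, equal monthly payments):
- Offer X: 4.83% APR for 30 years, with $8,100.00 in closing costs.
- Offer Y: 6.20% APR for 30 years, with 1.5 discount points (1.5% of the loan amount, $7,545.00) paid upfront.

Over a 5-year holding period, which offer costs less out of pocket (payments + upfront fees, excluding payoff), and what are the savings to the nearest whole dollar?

Offer X: monthly rate = 4.83%/12 = 0.0040250; payment = 503,000 × 0.0040250 / (1 − (1+0.0040250)^−360) = $2,648.20.
Offer Y: monthly rate = 6.2%/12 = 0.0051667; payment = 503,000 × 0.0051667 / (1 − (1+0.0051667)^−360) = $3,080.72.
Over 60 months: Offer X costs 60 × $2,648.20 + $8,100.00 = $166,992.00; Offer Y costs 60 × $3,080.72 + $7,545.00 = $192,388.20.
Offer X is cheaper by $192,388.20 − $166,992.00 = $25,396.20.

Offer X by $25,396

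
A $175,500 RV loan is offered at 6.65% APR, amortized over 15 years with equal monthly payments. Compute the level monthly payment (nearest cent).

$1,543.30

At 6.65% the monthly rate is 0.0055417, so the payment is 175,500 × 0.0055417 / (1 − 1.0055417^−180) = $1,543.30.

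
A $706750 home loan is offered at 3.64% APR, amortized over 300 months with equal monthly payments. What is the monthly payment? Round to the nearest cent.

Monthly rate = 3.64%/12 = 0.0030333; payment = 706,750 × 0.0030333 / (1 − (1+0.0030333)^−300) = $3,591.44.

$3,591.44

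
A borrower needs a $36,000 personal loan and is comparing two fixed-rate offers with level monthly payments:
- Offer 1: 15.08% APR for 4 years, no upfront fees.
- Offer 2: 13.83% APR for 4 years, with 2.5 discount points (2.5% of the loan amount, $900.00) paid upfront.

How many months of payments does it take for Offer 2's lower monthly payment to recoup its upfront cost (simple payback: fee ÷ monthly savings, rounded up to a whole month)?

40 months

Offer 1: monthly rate = 15.08%/12 = 0.0125667; payment = 36,000 × 0.0125667 / (1 − (1+0.0125667)^−48) = $1,003.37.
Offer 2: at 13.83% the monthly rate is 0.0115250, so the payment is 36,000 × 0.0115250 / (1 − 1.0115250^−48) = $980.69.
Monthly savings = $1,003.37 − $980.69 = $22.68.
Break-even = $900.00 / $22.68 = 39.68 → 40 months.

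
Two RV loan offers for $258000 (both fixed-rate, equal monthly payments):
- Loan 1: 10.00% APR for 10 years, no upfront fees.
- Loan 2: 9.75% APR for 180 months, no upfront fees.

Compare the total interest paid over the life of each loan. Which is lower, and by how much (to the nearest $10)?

Loan 1 by $82,830

Loan 1: monthly rate = 10%/12 = 0.0083333; payment = 258,000 × 0.0083333 / (1 − (1+0.0083333)^−120) = $3,409.49.
Total interest on Loan 1 = 120 × $3,409.49 − $258,000 = $151,138.80.
Loan 2: monthly rate = 9.75%/12 = 0.0081250; payment = 258,000 × 0.0081250 / (1 − (1+0.0081250)^−180) = $2,733.16.
Total interest on Loan 2 = 180 × $2,733.16 − $258,000 = $233,968.80.
Loan 1 is lower by $82,830.00.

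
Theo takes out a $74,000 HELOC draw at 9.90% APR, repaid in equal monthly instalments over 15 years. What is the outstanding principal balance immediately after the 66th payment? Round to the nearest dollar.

With monthly rate i = 9.9%/12 = 0.0082500, the balance after k of n payments is P · [(1+i)^n − (1+i)^k] / [(1+i)^n − 1].
(1+0.0082500)^180 = 4.38815058 and (1+0.0082500)^66 = 1.71990011, so the balance is 74,000 × (4.38815058 − 1.71990011) / (4.38815058 − 1) = $58,276.79.

$58,277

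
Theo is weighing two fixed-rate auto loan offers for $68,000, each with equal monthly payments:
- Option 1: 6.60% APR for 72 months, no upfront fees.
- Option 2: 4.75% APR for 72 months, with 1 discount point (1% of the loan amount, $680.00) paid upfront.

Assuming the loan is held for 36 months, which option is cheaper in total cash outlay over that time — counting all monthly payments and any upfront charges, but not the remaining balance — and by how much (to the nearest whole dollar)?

Option 1: at 6.60% the monthly rate is 0.0055000, so the payment is 68,000 × 0.0055000 / (1 − 1.0055000^−72) = $1,146.32.
Option 2: at 4.75% the monthly rate is 0.0039583, so the payment is 68,000 × 0.0039583 / (1 − 1.0039583^−72) = $1,087.27.
Over 36 months: Option 1 costs 36 × $1,146.32 = $41,267.52; Option 2 costs 36 × $1,087.27 + $680.00 = $39,821.72.
Option 2 is cheaper by $41,267.52 − $39,821.72 = $1,445.80.

Option 2 by $1,446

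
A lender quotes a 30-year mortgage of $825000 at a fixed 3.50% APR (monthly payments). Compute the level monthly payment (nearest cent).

$3,704.62

At 3.50% the monthly rate is 0.0029167, so the payment is 825,000 × 0.0029167 / (1 − 1.0029167^−360) = $3,704.62.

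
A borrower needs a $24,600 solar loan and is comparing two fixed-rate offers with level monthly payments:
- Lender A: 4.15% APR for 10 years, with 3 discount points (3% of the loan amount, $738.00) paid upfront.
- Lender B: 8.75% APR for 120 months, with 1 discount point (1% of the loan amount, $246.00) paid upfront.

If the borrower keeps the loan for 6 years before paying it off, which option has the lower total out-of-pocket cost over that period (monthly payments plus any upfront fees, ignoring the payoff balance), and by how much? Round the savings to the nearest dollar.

Lender A by $3,647

Lender A: monthly rate = 4.15%/12 = 0.0034583; payment = 24,600 × 0.0034583 / (1 − (1+0.0034583)^−120) = $250.82.
Lender B: at 8.75% the monthly rate is 0.0072917, so the payment is 24,600 × 0.0072917 / (1 − 1.0072917^−120) = $308.30.
Over 72 months: Lender A costs 72 × $250.82 + $738.00 = $18,797.04; Lender B costs 72 × $308.30 + $246.00 = $22,443.60.
Lender A is cheaper by $22,443.60 − $18,797.04 = $3,646.56.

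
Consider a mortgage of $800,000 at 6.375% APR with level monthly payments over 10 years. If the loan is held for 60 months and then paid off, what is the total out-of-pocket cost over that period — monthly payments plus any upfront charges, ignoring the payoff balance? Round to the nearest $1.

$541,982

Monthly rate = 6.375%/12 = 0.0053125; payment = 800,000 × 0.0053125 / (1 − (1+0.0053125)^−120) = $9,033.04.
Total outlay = 60 × $9,033.04 = $541,982.40.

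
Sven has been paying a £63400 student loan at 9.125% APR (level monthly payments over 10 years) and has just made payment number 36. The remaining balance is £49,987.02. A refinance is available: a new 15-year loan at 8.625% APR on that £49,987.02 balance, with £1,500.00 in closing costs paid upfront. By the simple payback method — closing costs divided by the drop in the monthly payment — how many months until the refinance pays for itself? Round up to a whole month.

5 months

Current payment = 63,400 × 9.125%/12 / (1 − (1+0.0076042)^−120) = £807.42.
Refinanced payment = 49,987.02 × 0.0071875 / (1 − (1+0.0071875)^−180) = £495.91.
Monthly savings = £807.42 − £495.91 = £311.51.
Break-even = £1,500.00 / £311.51 = 4.82 → 5 months.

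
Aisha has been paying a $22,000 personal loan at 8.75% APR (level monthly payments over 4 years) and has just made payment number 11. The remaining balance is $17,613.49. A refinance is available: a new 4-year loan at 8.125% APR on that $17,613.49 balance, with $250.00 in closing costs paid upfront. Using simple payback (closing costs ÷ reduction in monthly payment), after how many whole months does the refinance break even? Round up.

3 months

Current payment = 22,000 × 8.75%/12 / (1 − (1+0.0072917)^−48) = $544.86.
Refinanced payment = 17,613.49 × 0.0067708 / (1 − (1+0.0067708)^−48) = $431.03.
Monthly savings = $544.86 − $431.03 = $113.83.
Break-even = $250.00 / $113.83 = 2.20 → 3 months.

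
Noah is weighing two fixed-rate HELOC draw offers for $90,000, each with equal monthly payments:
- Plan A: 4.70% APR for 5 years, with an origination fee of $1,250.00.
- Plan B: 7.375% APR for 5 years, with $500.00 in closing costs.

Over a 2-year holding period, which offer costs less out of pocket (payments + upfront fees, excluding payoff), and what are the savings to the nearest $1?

Plan A by $1,938

Plan A: monthly rate = 4.7%/12 = 0.0039167; payment = 90,000 × 0.0039167 / (1 − (1+0.0039167)^−60) = $1,686.07.
Plan B: monthly rate = 7.375%/12 = 0.0061458; payment = 90,000 × 0.0061458 / (1 − (1+0.0061458)^−60) = $1,798.07.
Over 24 months: Plan A costs 24 × $1,686.07 + $1,250.00 = $41,715.68; Plan B costs 24 × $1,798.07 + $500.00 = $43,653.68.
Plan A is cheaper by $43,653.68 − $41,715.68 = $1,938.00.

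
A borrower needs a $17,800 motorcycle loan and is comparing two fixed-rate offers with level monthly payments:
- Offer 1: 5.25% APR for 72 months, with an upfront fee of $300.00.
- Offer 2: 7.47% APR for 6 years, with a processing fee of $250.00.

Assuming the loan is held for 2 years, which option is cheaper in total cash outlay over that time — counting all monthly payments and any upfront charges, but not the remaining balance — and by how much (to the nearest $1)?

Offer 1 by $400

Offer 1: at 5.25% the monthly rate is 0.0043750, so the payment is 17,800 × 0.0043750 / (1 − 1.0043750^−72) = $288.74.
Offer 2: at 7.47% the monthly rate is 0.0062250, so the payment is 17,800 × 0.0062250 / (1 − 1.0062250^−72) = $307.51.
Over 24 months: Offer 1 costs 24 × $288.74 + $300.00 = $7,229.76; Offer 2 costs 24 × $307.51 + $250.00 = $7,630.24.
Offer 1 is cheaper by $7,630.24 − $7,229.76 = $400.48.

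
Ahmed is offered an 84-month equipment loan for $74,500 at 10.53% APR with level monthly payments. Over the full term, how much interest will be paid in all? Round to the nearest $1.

Monthly rate = 10.53%/12 = 0.0087750; payment = 74,500 × 0.0087750 / (1 − (1+0.0087750)^−84) = $1,257.29.
Total paid = 84 × $1,257.29 = $105,612.36; interest = $105,612.36 − $74,500 = $31,112.36.

$31,112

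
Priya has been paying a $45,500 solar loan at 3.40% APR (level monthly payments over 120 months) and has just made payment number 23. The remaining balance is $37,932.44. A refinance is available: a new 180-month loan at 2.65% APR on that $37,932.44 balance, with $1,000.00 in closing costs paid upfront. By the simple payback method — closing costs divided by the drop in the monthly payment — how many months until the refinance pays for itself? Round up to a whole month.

Current payment = 45,500 × 3.4%/12 / (1 − (1+0.0028333)^−120) = $447.80.
Refinanced payment = 37,932.44 × 0.0022083 / (1 − (1+0.0022083)^−180) = $255.62.
Monthly savings = $447.80 − $255.62 = $192.18.
Break-even = $1,000.00 / $192.18 = 5.20 → 6 months.

6 months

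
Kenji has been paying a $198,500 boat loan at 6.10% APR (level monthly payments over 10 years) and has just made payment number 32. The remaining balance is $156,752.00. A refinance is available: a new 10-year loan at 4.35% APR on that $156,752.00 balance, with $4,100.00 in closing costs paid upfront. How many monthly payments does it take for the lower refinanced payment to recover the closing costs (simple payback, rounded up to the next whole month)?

Current payment = 198,500 × 6.1%/12 / (1 − (1+0.0050833)^−120) = $2,213.74.
Refinanced payment = 156,752.00 × 0.0036250 / (1 − (1+0.0036250)^−120) = $1,613.24.
Monthly savings = $2,213.74 − $1,613.24 = $600.50.
Break-even = $4,100.00 / $600.50 = 6.83 → 7 months.

7 months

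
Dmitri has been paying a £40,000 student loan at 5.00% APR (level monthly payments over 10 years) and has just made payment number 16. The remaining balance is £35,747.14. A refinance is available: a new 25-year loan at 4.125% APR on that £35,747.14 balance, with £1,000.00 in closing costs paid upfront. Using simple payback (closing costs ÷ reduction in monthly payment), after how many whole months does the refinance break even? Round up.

Current payment = 40,000 × 5%/12 / (1 − (1+0.0041667)^−120) = £424.26.
Refinanced payment = 35,747.14 × 0.0034375 / (1 − (1+0.0034375)^−300) = £191.16.
Monthly savings = £424.26 − £191.16 = £233.10.
Break-even = £1,000.00 / £233.10 = 4.29 → 5 months.

5 months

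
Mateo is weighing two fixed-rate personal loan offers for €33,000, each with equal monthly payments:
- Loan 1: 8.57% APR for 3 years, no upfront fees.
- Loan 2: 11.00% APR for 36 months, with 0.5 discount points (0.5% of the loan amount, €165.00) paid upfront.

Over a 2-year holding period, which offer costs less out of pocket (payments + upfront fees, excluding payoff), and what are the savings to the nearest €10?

Loan 1 by €1,070

Loan 1: at 8.57% the monthly rate is 0.0071417, so the payment is 33,000 × 0.0071417 / (1 − 1.0071417^−36) = €1,042.80.
Loan 2: monthly rate = 11%/12 = 0.0091667; payment = 33,000 × 0.0091667 / (1 − (1+0.0091667)^−36) = €1,080.38.
Over 24 months: Loan 1 costs 24 × €1,042.80 = €25,027.20; Loan 2 costs 24 × €1,080.38 + €165.00 = €26,094.12.
Loan 1 is cheaper by €26,094.12 − €25,027.20 = €1,066.92.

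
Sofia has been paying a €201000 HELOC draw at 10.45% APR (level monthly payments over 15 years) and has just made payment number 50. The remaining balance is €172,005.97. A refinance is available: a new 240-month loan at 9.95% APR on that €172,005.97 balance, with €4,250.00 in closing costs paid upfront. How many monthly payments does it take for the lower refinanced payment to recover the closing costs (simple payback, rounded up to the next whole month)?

8 months

Current payment = 201,000 × 10.45%/12 / (1 − (1+0.0087083)^−180) = €2,215.63.
Refinanced payment = 172,005.97 × 0.0082917 / (1 − (1+0.0082917)^−240) = €1,654.20.
Monthly savings = €2,215.63 − €1,654.20 = €561.43.
Break-even = €4,250.00 / €561.43 = 7.57 → 8 months.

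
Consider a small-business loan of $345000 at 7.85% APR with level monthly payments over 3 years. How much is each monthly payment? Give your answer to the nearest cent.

$10,787.19

At 7.85% the monthly rate is 0.0065417, so the payment is 345,000 × 0.0065417 / (1 − 1.0065417^−36) = $10,787.19.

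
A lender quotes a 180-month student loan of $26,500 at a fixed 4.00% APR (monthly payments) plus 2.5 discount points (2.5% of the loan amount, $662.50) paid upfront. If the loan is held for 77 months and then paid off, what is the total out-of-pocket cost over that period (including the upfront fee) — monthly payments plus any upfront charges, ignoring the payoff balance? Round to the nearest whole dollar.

Monthly rate = 4%/12 = 0.0033333; payment = 26,500 × 0.0033333 / (1 − (1+0.0033333)^−180) = $196.02.
Total outlay = 77 × $196.02 + $662.50 = $15,756.04.

$15,756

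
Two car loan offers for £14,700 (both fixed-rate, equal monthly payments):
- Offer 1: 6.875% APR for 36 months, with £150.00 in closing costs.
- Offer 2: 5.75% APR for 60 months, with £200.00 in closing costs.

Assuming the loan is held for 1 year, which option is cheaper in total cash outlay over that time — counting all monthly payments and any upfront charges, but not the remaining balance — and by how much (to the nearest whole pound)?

Offer 1: monthly rate = 6.875%/12 = 0.0057292; payment = 14,700 × 0.0057292 / (1 − (1+0.0057292)^−36) = £453.05.
Offer 2: monthly rate = 5.75%/12 = 0.0047917; payment = 14,700 × 0.0047917 / (1 − (1+0.0047917)^−60) = £282.49.
Over 12 months: Offer 1 costs 12 × £453.05 + £150.00 = £5,586.60; Offer 2 costs 12 × £282.49 + £200.00 = £3,589.88.
Offer 2 is cheaper by £5,586.60 − £3,589.88 = £1,996.72.

Offer 2 by £1,997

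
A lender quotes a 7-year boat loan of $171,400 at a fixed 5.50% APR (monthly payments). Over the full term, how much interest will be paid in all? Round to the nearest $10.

$35,490

At 5.50% the monthly rate is 0.0045833, so the payment is 171,400 × 0.0045833 / (1 − 1.0045833^−84) = $2,463.03.
Total paid = 84 × $2,463.03 = $206,894.52; interest = $206,894.52 − $171,400 = $35,494.52.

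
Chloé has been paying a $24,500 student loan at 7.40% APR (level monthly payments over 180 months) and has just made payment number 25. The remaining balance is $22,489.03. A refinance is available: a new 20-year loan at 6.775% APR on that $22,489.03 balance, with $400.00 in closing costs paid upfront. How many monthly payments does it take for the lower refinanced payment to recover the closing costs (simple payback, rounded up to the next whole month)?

Current payment = 24,500 × 7.4%/12 / (1 − (1+0.0061667)^−180) = $225.73.
Refinanced payment = 22,489.03 × 0.0056458 / (1 − (1+0.0056458)^−240) = $171.33.
Monthly savings = $225.73 − $171.33 = $54.40.
Break-even = $400.00 / $54.40 = 7.35 → 8 months.

8 months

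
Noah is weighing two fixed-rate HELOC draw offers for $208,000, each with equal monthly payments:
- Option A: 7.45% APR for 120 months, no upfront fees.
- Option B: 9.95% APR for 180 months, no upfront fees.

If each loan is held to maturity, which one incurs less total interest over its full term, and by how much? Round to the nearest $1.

Option A by $105,559

Option A: at 7.45% the monthly rate is 0.0062083, so the payment is 208,000 × 0.0062083 / (1 − 1.0062083^−120) = $2,463.57.
Total interest on Option A = 120 × $2,463.57 − $208,000 = $87,628.40.
Option B: at 9.95% the monthly rate is 0.0082917, so the payment is 208,000 × 0.0082917 / (1 − 1.0082917^−180) = $2,228.82.
Total interest on Option B = 180 × $2,228.82 − $208,000 = $193,187.60.
Option A is lower by $105,559.20.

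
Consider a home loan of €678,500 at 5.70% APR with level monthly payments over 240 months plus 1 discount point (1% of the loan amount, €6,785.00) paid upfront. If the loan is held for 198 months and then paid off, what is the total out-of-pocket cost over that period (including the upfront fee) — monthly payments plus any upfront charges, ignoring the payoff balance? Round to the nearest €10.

€946,150

Monthly rate = 5.7%/12 = 0.0047500; payment = 678,500 × 0.0047500 / (1 − (1+0.0047500)^−240) = €4,744.29.
Total outlay = 198 × €4,744.29 + €6,785.00 = €946,154.42.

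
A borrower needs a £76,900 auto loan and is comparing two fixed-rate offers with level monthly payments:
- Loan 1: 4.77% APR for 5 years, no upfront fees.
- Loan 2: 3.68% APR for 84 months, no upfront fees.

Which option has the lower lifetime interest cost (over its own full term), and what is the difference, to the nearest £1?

Loan 1: at 4.77% the monthly rate is 0.0039750, so the payment is 76,900 × 0.0039750 / (1 − 1.0039750^−60) = £1,443.11.
Total interest on Loan 1 = 60 × £1,443.11 − £76,900 = £9,686.60.
Loan 2: monthly rate = 3.68%/12 = 0.0030667; payment = 76,900 × 0.0030667 / (1 − (1+0.0030667)^−84) = £1,039.84.
Total interest on Loan 2 = 84 × £1,039.84 − £76,900 = £10,446.56.
Loan 1 is lower by £759.96.

Loan 1 by £760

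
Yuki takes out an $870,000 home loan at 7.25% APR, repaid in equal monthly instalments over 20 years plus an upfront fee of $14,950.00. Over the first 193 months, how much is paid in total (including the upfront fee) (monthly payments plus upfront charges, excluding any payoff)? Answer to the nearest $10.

Monthly rate = 7.25%/12 = 0.0060417; payment = 870,000 × 0.0060417 / (1 − (1+0.0060417)^−240) = $6,876.27.
Total outlay = 193 × $6,876.27 + $14,950.00 = $1,342,070.11.

$1,342,070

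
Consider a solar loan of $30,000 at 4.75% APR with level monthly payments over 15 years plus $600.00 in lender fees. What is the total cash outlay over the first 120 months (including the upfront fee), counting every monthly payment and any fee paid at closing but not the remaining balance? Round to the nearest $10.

Monthly rate = 4.75%/12 = 0.0039583; payment = 30,000 × 0.0039583 / (1 − (1+0.0039583)^−180) = $233.35.
Total outlay = 120 × $233.35 + $600.00 = $28,602.00.

$28,600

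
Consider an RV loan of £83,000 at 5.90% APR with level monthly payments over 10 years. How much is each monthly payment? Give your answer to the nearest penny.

Monthly rate = 5.9%/12 = 0.0049167; payment = 83,000 × 0.0049167 / (1 − (1+0.0049167)^−120) = £917.31.

£917.31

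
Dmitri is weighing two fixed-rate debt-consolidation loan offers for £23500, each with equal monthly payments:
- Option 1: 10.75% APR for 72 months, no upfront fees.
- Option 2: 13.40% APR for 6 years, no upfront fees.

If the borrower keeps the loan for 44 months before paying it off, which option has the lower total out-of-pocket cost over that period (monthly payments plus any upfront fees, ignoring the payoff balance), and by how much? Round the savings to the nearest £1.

Option 1: at 10.75% the monthly rate is 0.0089583, so the payment is 23,500 × 0.0089583 / (1 − 1.0089583^−72) = £444.30.
Option 2: at 13.40% the monthly rate is 0.0111667, so the payment is 23,500 × 0.0111667 / (1 − 1.0111667^−72) = £476.72.
Over 44 months: Option 1 costs 44 × £444.30 = £19,549.20; Option 2 costs 44 × £476.72 = £20,975.68.
Option 1 is cheaper by £20,975.68 − £19,549.20 = £1,426.48.

Option 1 by £1,426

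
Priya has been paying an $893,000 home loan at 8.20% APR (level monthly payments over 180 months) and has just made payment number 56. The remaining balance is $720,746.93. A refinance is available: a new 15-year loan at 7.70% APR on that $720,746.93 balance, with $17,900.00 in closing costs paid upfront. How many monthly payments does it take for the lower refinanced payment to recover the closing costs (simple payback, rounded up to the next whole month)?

Current payment = 893,000 × 8.2%/12 / (1 − (1+0.0068333)^−180) = $8,637.40.
Refinanced payment = 720,746.93 × 0.0064167 / (1 − (1+0.0064167)^−180) = $6,763.59.
Monthly savings = $8,637.40 − $6,763.59 = $1,873.81.
Break-even = $17,900.00 / $1,873.81 = 9.55 → 10 months.

10 months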